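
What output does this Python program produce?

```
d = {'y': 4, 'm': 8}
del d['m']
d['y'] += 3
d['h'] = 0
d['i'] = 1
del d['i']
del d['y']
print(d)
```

del 'm' → {'y': 4}
d['y'] = 4+3 = 7 → {'y': 7}
d['h'] = 0 → {'y': 7, 'h': 0}
d['i'] = 1 → {'y': 7, 'h': 0, 'i': 1}
del 'i' → {'y': 7, 'h': 0}
del 'y' → {'h': 0}

{'h': 0}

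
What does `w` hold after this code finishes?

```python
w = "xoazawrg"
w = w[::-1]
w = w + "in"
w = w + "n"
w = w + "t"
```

'grwazaoxinnt'

reverse → 'grwazaox'
+ 'in' → 'grwazaoxin'
+ 'n' → 'grwazaoxinn'
+ 't' → 'grwazaoxinnt'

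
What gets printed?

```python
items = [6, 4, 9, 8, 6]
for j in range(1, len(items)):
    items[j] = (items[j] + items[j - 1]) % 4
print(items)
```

[6, 2, 3, 3, 1]

j=1: items[1] = (4+6)%4 = 2 → [6, 2, 9, 8, 6]
j=2: items[2] = (9+2)%4 = 3 → [6, 2, 3, 8, 6]
j=3: items[3] = (8+3)%4 = 3 → [6, 2, 3, 3, 6]
j=4: items[4] = (6+3)%4 = 1 → [6, 2, 3, 3, 1]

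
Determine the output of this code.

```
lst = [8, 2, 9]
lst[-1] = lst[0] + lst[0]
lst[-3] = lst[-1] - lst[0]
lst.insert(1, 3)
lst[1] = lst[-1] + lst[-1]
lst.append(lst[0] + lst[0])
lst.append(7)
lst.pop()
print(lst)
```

[8, 32, 2, 16, 16]

lst[-1] = lst[0]+lst[0] = 8+8 = 16 → [8, 2, 16]
lst[-3] = lst[-1]-lst[0] = 16-8 = 8 → [8, 2, 16]
insert 3 at 1 → [8, 3, 2, 16]
lst[1] = lst[-1]+lst[-1] = 16+16 = 32 → [8, 32, 2, 16]
append lst[0]+lst[0] = 8+8 = 16 → [8, 32, 2, 16, 16]
append 7 → [8, 32, 2, 16, 16, 7]
pop() removes 7 → [8, 32, 2, 16, 16]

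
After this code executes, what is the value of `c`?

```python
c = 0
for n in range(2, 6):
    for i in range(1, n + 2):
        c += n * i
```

207

n=2,i=1: c = 0+2 = 2
n=2,i=2: c = 2+4 = 6
n=2,i=3: c = 6+6 = 12
n=3,i=1: c = 12+3 = 15
n=3,i=2: c = 15+6 = 21
n=3,i=3: c = 21+9 = 30
n=3,i=4: c = 30+12 = 42
n=4,i=1: c = 42+4 = 46
n=4,i=2: c = 46+8 = 54
n=4,i=3: c = 54+12 = 66
n=4,i=4: c = 66+16 = 82
n=4,i=5: c = 82+20 = 102
n=5,i=1: c = 102+5 = 107
n=5,i=2: c = 107+10 = 117
n=5,i=3: c = 117+15 = 132
n=5,i=4: c = 132+20 = 152
n=5,i=5: c = 152+25 = 177
n=5,i=6: c = 177+30 = 207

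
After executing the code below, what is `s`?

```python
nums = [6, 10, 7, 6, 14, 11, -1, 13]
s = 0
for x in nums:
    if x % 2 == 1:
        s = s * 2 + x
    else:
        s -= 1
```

63

x=6: not odd, s = 0-1 = -1
x=10: not odd, s = (-1)-1 = -2
x=7: odd, s = (-2)*2+7 = 3
x=6: not odd, s = 3-1 = 2
x=14: not odd, s = 2-1 = 1
x=11: odd, s = 1*2+11 = 13
x=-1: odd, s = 13*2+(-1) = 25
x=13: odd, s = 25*2+13 = 63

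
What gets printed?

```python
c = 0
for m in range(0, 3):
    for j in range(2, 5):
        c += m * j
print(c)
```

m=0,j=2: c = 0+0 = 0
m=0,j=3: c = 0+0 = 0
m=0,j=4: c = 0+0 = 0
m=1,j=2: c = 0+2 = 2
m=1,j=3: c = 2+3 = 5
m=1,j=4: c = 5+4 = 9
m=2,j=2: c = 9+4 = 13
m=2,j=3: c = 13+6 = 19
m=2,j=4: c = 19+8 = 27

27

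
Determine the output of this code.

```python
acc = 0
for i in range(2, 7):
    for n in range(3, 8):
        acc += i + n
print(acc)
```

225

i=2,n=3: acc = 0+5 = 5
i=2,n=4: acc = 5+6 = 11
i=2,n=5: acc = 11+7 = 18
i=2,n=6: acc = 18+8 = 26
i=2,n=7: acc = 26+9 = 35
i=3,n=3: acc = 35+6 = 41
i=3,n=4: acc = 41+7 = 48
i=3,n=5: acc = 48+8 = 56
i=3,n=6: acc = 56+9 = 65
i=3,n=7: acc = 65+10 = 75
i=4,n=3: acc = 75+7 = 82
i=4,n=4: acc = 82+8 = 90
i=4,n=5: acc = 90+9 = 99
i=4,n=6: acc = 99+10 = 109
i=4,n=7: acc = 109+11 = 120
i=5,n=3: acc = 120+8 = 128
i=5,n=4: acc = 128+9 = 137
i=5,n=5: acc = 137+10 = 147
i=5,n=6: acc = 147+11 = 158
i=5,n=7: acc = 158+12 = 170
i=6,n=3: acc = 170+9 = 179
i=6,n=4: acc = 179+10 = 189
i=6,n=5: acc = 189+11 = 200
i=6,n=6: acc = 200+12 = 212
i=6,n=7: acc = 212+13 = 225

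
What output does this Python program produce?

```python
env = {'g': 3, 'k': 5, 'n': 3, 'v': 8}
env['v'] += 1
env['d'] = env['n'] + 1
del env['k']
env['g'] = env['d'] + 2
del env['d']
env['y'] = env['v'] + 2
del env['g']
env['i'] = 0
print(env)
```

{'n': 3, 'v': 9, 'y': 11, 'i': 0}

env['v'] = 8+1 = 9 → {'g': 3, 'k': 5, 'n': 3, 'v': 9}
env['d'] = env['n']+1 = 4 → {'g': 3, 'k': 5, 'n': 3, 'v': 9, 'd': 4}
del 'k' → {'g': 3, 'n': 3, 'v': 9, 'd': 4}
env['g'] = env['d']+2 = 6 → {'g': 6, 'n': 3, 'v': 9, 'd': 4}
del 'd' → {'g': 6, 'n': 3, 'v': 9}
env['y'] = env['v']+2 = 11 → {'g': 6, 'n': 3, 'v': 9, 'y': 11}
del 'g' → {'n': 3, 'v': 9, 'y': 11}
env['i'] = 0 → {'n': 3, 'v': 9, 'y': 11, 'i': 0}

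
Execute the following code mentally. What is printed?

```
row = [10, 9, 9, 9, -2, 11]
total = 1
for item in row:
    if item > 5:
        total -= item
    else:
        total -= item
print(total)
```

-45

item=10: >5, total = 1-10 = -9
item=9: >5, total = (-9)-9 = -18
item=9: >5, total = (-18)-9 = -27
item=9: >5, total = (-27)-9 = -36
item=-2: not >5, total = (-36)-(-2) = -34
item=11: >5, total = (-34)-11 = -45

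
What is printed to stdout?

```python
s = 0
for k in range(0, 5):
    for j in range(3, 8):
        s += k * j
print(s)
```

k=0,j=3: s = 0+0 = 0
k=0,j=4: s = 0+0 = 0
k=0,j=5: s = 0+0 = 0
k=0,j=6: s = 0+0 = 0
k=0,j=7: s = 0+0 = 0
k=1,j=3: s = 0+3 = 3
k=1,j=4: s = 3+4 = 7
k=1,j=5: s = 7+5 = 12
k=1,j=6: s = 12+6 = 18
k=1,j=7: s = 18+7 = 25
k=2,j=3: s = 25+6 = 31
k=2,j=4: s = 31+8 = 39
k=2,j=5: s = 39+10 = 49
k=2,j=6: s = 49+12 = 61
k=2,j=7: s = 61+14 = 75
k=3,j=3: s = 75+9 = 84
k=3,j=4: s = 84+12 = 96
k=3,j=5: s = 96+15 = 111
k=3,j=6: s = 111+18 = 129
k=3,j=7: s = 129+21 = 150
k=4,j=3: s = 150+12 = 162
k=4,j=4: s = 162+16 = 178
k=4,j=5: s = 178+20 = 198
k=4,j=6: s = 198+24 = 222
k=4,j=7: s = 222+28 = 250

250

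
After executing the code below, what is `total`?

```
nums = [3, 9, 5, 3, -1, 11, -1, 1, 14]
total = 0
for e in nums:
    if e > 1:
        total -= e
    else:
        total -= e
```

-44

e=3: >1, total = 0-3 = -3
e=9: >1, total = (-3)-9 = -12
e=5: >1, total = (-12)-5 = -17
e=3: >1, total = (-17)-3 = -20
e=-1: not >1, total = (-20)-(-1) = -19
e=11: >1, total = (-19)-11 = -30
e=-1: not >1, total = (-30)-(-1) = -29
e=1: not >1, total = (-29)-1 = -30
e=14: >1, total = (-30)-14 = -44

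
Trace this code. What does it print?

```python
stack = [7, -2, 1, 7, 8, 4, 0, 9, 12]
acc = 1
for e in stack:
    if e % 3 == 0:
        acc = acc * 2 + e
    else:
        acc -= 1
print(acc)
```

-10

e=7: not %3==0, acc = 1-1 = 0
e=-2: not %3==0, acc = 0-1 = -1
e=1: not %3==0, acc = (-1)-1 = -2
e=7: not %3==0, acc = (-2)-1 = -3
e=8: not %3==0, acc = (-3)-1 = -4
e=4: not %3==0, acc = (-4)-1 = -5
e=0: %3==0, acc = (-5)*2+0 = -10
e=9: %3==0, acc = (-10)*2+9 = -11
e=12: %3==0, acc = (-11)*2+12 = -10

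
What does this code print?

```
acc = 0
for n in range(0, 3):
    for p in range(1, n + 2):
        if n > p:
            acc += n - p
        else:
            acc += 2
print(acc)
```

11

n=0,p=1: not 0>1, acc = 0+2 = 2
n=1,p=1: not 1>1, acc = 2+2 = 4
n=1,p=2: not 1>2, acc = 4+2 = 6
n=2,p=1: 2>1, acc = 6+1 = 7
n=2,p=2: not 2>2, acc = 7+2 = 9
n=2,p=3: not 2>3, acc = 9+2 = 11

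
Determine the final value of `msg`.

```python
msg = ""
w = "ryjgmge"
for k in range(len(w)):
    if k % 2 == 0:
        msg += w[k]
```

k=0: add 'r' → 'r'
k=1: skip
k=2: add 'j' → 'rj'
k=3: skip
k=4: add 'm' → 'rjm'
k=5: skip
k=6: add 'e' → 'rjme'

'rjme'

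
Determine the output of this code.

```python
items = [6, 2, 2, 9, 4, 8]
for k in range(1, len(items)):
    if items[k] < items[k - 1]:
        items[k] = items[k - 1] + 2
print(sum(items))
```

66

k=1: 2<6, items[1] = 6+2 = 8 → [6, 8, 2, 9, 4, 8]
k=2: 2<8, items[2] = 8+2 = 10 → [6, 8, 10, 9, 4, 8]
k=3: 9<10, items[3] = 10+2 = 12 → [6, 8, 10, 12, 4, 8]
k=4: 4<12, items[4] = 12+2 = 14 → [6, 8, 10, 12, 14, 8]
k=5: 8<14, items[5] = 14+2 = 16 → [6, 8, 10, 12, 14, 16]
sum = 66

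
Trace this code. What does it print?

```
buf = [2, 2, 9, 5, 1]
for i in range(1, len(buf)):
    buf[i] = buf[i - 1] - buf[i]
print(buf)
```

i=1: buf[1] = 2-2 = 0 → [2, 0, 9, 5, 1]
i=2: buf[2] = 0-9 = -9 → [2, 0, -9, 5, 1]
i=3: buf[3] = (-9)-5 = -14 → [2, 0, -9, -14, 1]
i=4: buf[4] = (-14)-1 = -15 → [2, 0, -9, -14, -15]

[2, 0, -9, -14, -15]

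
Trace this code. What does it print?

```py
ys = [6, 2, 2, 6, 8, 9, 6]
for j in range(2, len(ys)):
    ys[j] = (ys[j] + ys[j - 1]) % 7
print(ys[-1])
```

5

j=2: ys[2] = (2+2)%7 = 4 → [6, 2, 4, 6, 8, 9, 6]
j=3: ys[3] = (6+4)%7 = 3 → [6, 2, 4, 3, 8, 9, 6]
j=4: ys[4] = (8+3)%7 = 4 → [6, 2, 4, 3, 4, 9, 6]
j=5: ys[5] = (9+4)%7 = 6 → [6, 2, 4, 3, 4, 6, 6]
j=6: ys[6] = (6+6)%7 = 5 → [6, 2, 4, 3, 4, 6, 5]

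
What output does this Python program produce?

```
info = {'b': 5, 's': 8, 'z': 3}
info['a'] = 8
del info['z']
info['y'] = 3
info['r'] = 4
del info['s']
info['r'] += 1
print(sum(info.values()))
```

info['a'] = 8 → {'b': 5, 's': 8, 'z': 3, 'a': 8}
del 'z' → {'b': 5, 's': 8, 'a': 8}
info['y'] = 3 → {'b': 5, 's': 8, 'a': 8, 'y': 3}
info['r'] = 4 → {'b': 5, 's': 8, 'a': 8, 'y': 3, 'r': 4}
del 's' → {'b': 5, 'a': 8, 'y': 3, 'r': 4}
info['r'] = 4+1 = 5 → {'b': 5, 'a': 8, 'y': 3, 'r': 5}
sum of values = 21

21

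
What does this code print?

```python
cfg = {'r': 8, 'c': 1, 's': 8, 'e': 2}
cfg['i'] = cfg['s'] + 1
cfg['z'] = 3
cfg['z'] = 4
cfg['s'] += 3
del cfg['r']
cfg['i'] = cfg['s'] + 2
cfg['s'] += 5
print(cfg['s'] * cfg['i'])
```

cfg['i'] = cfg['s']+1 = 9 → {'r': 8, 'c': 1, 's': 8, 'e': 2, 'i': 9}
cfg['z'] = 3 → {'r': 8, 'c': 1, 's': 8, 'e': 2, 'i': 9, 'z': 3}
cfg['z'] = 4 → {'r': 8, 'c': 1, 's': 8, 'e': 2, 'i': 9, 'z': 4}
cfg['s'] = 8+3 = 11 → {'r': 8, 'c': 1, 's': 11, 'e': 2, 'i': 9, 'z': 4}
del 'r' → {'c': 1, 's': 11, 'e': 2, 'i': 9, 'z': 4}
cfg['i'] = cfg['s']+2 = 13 → {'c': 1, 's': 11, 'e': 2, 'i': 13, 'z': 4}
cfg['s'] = 11+5 = 16 → {'c': 1, 's': 16, 'e': 2, 'i': 13, 'z': 4}
cfg['s']*cfg['i'] = 16*13 = 208

208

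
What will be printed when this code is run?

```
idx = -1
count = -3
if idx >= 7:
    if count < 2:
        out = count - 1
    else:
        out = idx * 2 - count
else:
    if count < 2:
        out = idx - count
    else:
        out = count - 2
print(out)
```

2

idx=-1, count=-3
idx >= 7 is False; count < 2 is True
→ out = idx - count = 2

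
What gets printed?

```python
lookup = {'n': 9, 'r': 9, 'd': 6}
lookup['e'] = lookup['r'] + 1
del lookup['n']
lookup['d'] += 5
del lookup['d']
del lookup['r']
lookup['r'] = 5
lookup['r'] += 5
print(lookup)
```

lookup['e'] = lookup['r']+1 = 10 → {'n': 9, 'r': 9, 'd': 6, 'e': 10}
del 'n' → {'r': 9, 'd': 6, 'e': 10}
lookup['d'] = 6+5 = 11 → {'r': 9, 'd': 11, 'e': 10}
del 'd' → {'r': 9, 'e': 10}
del 'r' → {'e': 10}
lookup['r'] = 5 → {'e': 10, 'r': 5}
lookup['r'] = 5+5 = 10 → {'e': 10, 'r': 10}

{'e': 10, 'r': 10}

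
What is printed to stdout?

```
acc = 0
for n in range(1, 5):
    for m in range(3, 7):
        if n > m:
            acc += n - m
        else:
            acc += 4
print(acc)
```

n=1,m=3: not 1>3, acc = 0+4 = 4
n=1,m=4: not 1>4, acc = 4+4 = 8
n=1,m=5: not 1>5, acc = 8+4 = 12
n=1,m=6: not 1>6, acc = 12+4 = 16
n=2,m=3: not 2>3, acc = 16+4 = 20
n=2,m=4: not 2>4, acc = 20+4 = 24
n=2,m=5: not 2>5, acc = 24+4 = 28
n=2,m=6: not 2>6, acc = 28+4 = 32
n=3,m=3: not 3>3, acc = 32+4 = 36
n=3,m=4: not 3>4, acc = 36+4 = 40
n=3,m=5: not 3>5, acc = 40+4 = 44
n=3,m=6: not 3>6, acc = 44+4 = 48
n=4,m=3: 4>3, acc = 48+1 = 49
n=4,m=4: not 4>4, acc = 49+4 = 53
n=4,m=5: not 4>5, acc = 53+4 = 57
n=4,m=6: not 4>6, acc = 57+4 = 61

61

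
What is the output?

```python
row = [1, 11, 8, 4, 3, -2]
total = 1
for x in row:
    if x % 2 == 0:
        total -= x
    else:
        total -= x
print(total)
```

x=1: not even, total = 1-1 = 0
x=11: not even, total = 0-11 = -11
x=8: even, total = (-11)-8 = -19
x=4: even, total = (-19)-4 = -23
x=3: not even, total = (-23)-3 = -26
x=-2: even, total = (-26)-(-2) = -24

-24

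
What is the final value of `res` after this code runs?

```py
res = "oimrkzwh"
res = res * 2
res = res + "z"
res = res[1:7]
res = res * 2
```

'imrkzwimrkzw'

repeat ×2 → 'oimrkzwhoimrkzwh'
+ 'z' → 'oimrkzwhoimrkzwhz'
slice [1:7] → 'imrkzw'
repeat ×2 → 'imrkzwimrkzw'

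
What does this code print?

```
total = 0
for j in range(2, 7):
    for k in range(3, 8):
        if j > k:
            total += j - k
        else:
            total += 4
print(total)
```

j=2,k=3: not 2>3, total = 0+4 = 4
j=2,k=4: not 2>4, total = 4+4 = 8
j=2,k=5: not 2>5, total = 8+4 = 12
j=2,k=6: not 2>6, total = 12+4 = 16
j=2,k=7: not 2>7, total = 16+4 = 20
j=3,k=3: not 3>3, total = 20+4 = 24
j=3,k=4: not 3>4, total = 24+4 = 28
j=3,k=5: not 3>5, total = 28+4 = 32
j=3,k=6: not 3>6, total = 32+4 = 36
j=3,k=7: not 3>7, total = 36+4 = 40
j=4,k=3: 4>3, total = 40+1 = 41
j=4,k=4: not 4>4, total = 41+4 = 45
j=4,k=5: not 4>5, total = 45+4 = 49
j=4,k=6: not 4>6, total = 49+4 = 53
j=4,k=7: not 4>7, total = 53+4 = 57
j=5,k=3: 5>3, total = 57+2 = 59
j=5,k=4: 5>4, total = 59+1 = 60
j=5,k=5: not 5>5, total = 60+4 = 64
j=5,k=6: not 5>6, total = 64+4 = 68
j=5,k=7: not 5>7, total = 68+4 = 72
j=6,k=3: 6>3, total = 72+3 = 75
j=6,k=4: 6>4, total = 75+2 = 77
j=6,k=5: 6>5, total = 77+1 = 78
j=6,k=6: not 6>6, total = 78+4 = 82
j=6,k=7: not 6>7, total = 82+4 = 86

86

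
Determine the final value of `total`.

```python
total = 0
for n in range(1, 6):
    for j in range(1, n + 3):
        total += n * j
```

n=1,j=1: total = 0+1 = 1
n=1,j=2: total = 1+2 = 3
n=1,j=3: total = 3+3 = 6
n=2,j=1: total = 6+2 = 8
n=2,j=2: total = 8+4 = 12
n=2,j=3: total = 12+6 = 18
n=2,j=4: total = 18+8 = 26
n=3,j=1: total = 26+3 = 29
n=3,j=2: total = 29+6 = 35
n=3,j=3: total = 35+9 = 44
n=3,j=4: total = 44+12 = 56
n=3,j=5: total = 56+15 = 71
n=4,j=1: total = 71+4 = 75
n=4,j=2: total = 75+8 = 83
n=4,j=3: total = 83+12 = 95
n=4,j=4: total = 95+16 = 111
n=4,j=5: total = 111+20 = 131
n=4,j=6: total = 131+24 = 155
n=5,j=1: total = 155+5 = 160
n=5,j=2: total = 160+10 = 170
n=5,j=3: total = 170+15 = 185
n=5,j=4: total = 185+20 = 205
n=5,j=5: total = 205+25 = 230
n=5,j=6: total = 230+30 = 260
n=5,j=7: total = 260+35 = 295

295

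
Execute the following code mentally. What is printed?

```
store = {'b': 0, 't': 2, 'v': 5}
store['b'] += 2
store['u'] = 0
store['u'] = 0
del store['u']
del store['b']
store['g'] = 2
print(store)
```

store['b'] = 0+2 = 2 → {'b': 2, 't': 2, 'v': 5}
store['u'] = 0 → {'b': 2, 't': 2, 'v': 5, 'u': 0}
store['u'] = 0 → {'b': 2, 't': 2, 'v': 5, 'u': 0}
del 'u' → {'b': 2, 't': 2, 'v': 5}
del 'b' → {'t': 2, 'v': 5}
store['g'] = 2 → {'t': 2, 'v': 5, 'g': 2}

{'t': 2, 'v': 5, 'g': 2}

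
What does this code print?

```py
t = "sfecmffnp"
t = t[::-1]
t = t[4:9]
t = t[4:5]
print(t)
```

reverse → 'pnffmcefs'
slice [4:9] → 'mcefs'
slice [4:5] → 's'

s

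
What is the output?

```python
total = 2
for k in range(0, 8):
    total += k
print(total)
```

30

k=0: total = 2+0 = 2
k=1: total = 2+1 = 3
k=2: total = 3+2 = 5
k=3: total = 5+3 = 8
k=4: total = 8+4 = 12
k=5: total = 12+5 = 17
k=6: total = 17+6 = 23
k=7: total = 23+7 = 30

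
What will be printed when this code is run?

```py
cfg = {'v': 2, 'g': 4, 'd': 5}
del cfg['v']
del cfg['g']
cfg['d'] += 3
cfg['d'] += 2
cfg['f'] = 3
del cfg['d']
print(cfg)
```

{'f': 3}

del 'v' → {'g': 4, 'd': 5}
del 'g' → {'d': 5}
cfg['d'] = 5+3 = 8 → {'d': 8}
cfg['d'] = 8+2 = 10 → {'d': 10}
cfg['f'] = 3 → {'d': 10, 'f': 3}
del 'd' → {'f': 3}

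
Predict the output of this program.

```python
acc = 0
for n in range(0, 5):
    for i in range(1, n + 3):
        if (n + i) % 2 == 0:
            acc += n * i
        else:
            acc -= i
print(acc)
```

69

n=0,i=1: odd sum, acc = 0-1 = -1
n=0,i=2: even sum, acc = (-1)+0 = -1
n=1,i=1: even sum, acc = (-1)+1 = 0
n=1,i=2: odd sum, acc = 0-2 = -2
n=1,i=3: even sum, acc = (-2)+3 = 1
n=2,i=1: odd sum, acc = 1-1 = 0
n=2,i=2: even sum, acc = 0+4 = 4
n=2,i=3: odd sum, acc = 4-3 = 1
n=2,i=4: even sum, acc = 1+8 = 9
n=3,i=1: even sum, acc = 9+3 = 12
n=3,i=2: odd sum, acc = 12-2 = 10
n=3,i=3: even sum, acc = 10+9 = 19
n=3,i=4: odd sum, acc = 19-4 = 15
n=3,i=5: even sum, acc = 15+15 = 30
n=4,i=1: odd sum, acc = 30-1 = 29
n=4,i=2: even sum, acc = 29+8 = 37
n=4,i=3: odd sum, acc = 37-3 = 34
n=4,i=4: even sum, acc = 34+16 = 50
n=4,i=5: odd sum, acc = 50-5 = 45
n=4,i=6: even sum, acc = 45+24 = 69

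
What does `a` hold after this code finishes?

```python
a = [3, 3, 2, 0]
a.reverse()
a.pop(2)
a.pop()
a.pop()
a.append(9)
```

[0, 9]

reverse → [0, 2, 3, 3]
pop(2) removes 3 → [0, 2, 3]
pop() removes 3 → [0, 2]
pop() removes 2 → [0]
append 9 → [0, 9]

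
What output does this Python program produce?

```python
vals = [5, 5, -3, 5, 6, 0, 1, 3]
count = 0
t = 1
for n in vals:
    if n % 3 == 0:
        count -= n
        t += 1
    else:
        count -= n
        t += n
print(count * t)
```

n=5: not %3==0, count = 0-5 = -5; t=6
n=5: not %3==0, count = (-5)-5 = -10; t=11
n=-3: %3==0, count = (-10)-(-3) = -7; t=12
n=5: not %3==0, count = (-7)-5 = -12; t=17
n=6: %3==0, count = (-12)-6 = -18; t=18
n=0: %3==0, count = (-18)-0 = -18; t=19
n=1: not %3==0, count = (-18)-1 = -19; t=20
n=3: %3==0, count = (-19)-3 = -22; t=21
count*t = (-22)*21 = -462

-462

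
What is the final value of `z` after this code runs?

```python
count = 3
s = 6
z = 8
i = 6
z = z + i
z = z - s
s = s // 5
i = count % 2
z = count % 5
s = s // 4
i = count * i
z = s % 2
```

0

z = 8+6 = 14
z = 14-6 = 8
s = 6//5 = 1
i = 3%2 = 1
z = 3%5 = 3
s = 1//4 = 0
i = 3*1 = 3
z = 0%2 = 0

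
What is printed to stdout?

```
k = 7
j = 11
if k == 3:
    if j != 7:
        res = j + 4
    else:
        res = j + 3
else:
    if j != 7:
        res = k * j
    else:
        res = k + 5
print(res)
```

k=7, j=11
k == 3 is False; j != 7 is True
→ res = k * j = 77

77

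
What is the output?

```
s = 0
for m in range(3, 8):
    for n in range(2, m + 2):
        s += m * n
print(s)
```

590

m=3,n=2: s = 0+6 = 6
m=3,n=3: s = 6+9 = 15
m=3,n=4: s = 15+12 = 27
m=4,n=2: s = 27+8 = 35
m=4,n=3: s = 35+12 = 47
m=4,n=4: s = 47+16 = 63
m=4,n=5: s = 63+20 = 83
m=5,n=2: s = 83+10 = 93
m=5,n=3: s = 93+15 = 108
m=5,n=4: s = 108+20 = 128
m=5,n=5: s = 128+25 = 153
m=5,n=6: s = 153+30 = 183
m=6,n=2: s = 183+12 = 195
m=6,n=3: s = 195+18 = 213
m=6,n=4: s = 213+24 = 237
m=6,n=5: s = 237+30 = 267
m=6,n=6: s = 267+36 = 303
m=6,n=7: s = 303+42 = 345
m=7,n=2: s = 345+14 = 359
m=7,n=3: s = 359+21 = 380
m=7,n=4: s = 380+28 = 408
m=7,n=5: s = 408+35 = 443
m=7,n=6: s = 443+42 = 485
m=7,n=7: s = 485+49 = 534
m=7,n=8: s = 534+56 = 590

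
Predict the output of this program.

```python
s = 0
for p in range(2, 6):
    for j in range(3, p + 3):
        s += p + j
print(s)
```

p=2,j=3: s = 0+5 = 5
p=2,j=4: s = 5+6 = 11
p=3,j=3: s = 11+6 = 17
p=3,j=4: s = 17+7 = 24
p=3,j=5: s = 24+8 = 32
p=4,j=3: s = 32+7 = 39
p=4,j=4: s = 39+8 = 47
p=4,j=5: s = 47+9 = 56
p=4,j=6: s = 56+10 = 66
p=5,j=3: s = 66+8 = 74
p=5,j=4: s = 74+9 = 83
p=5,j=5: s = 83+10 = 93
p=5,j=6: s = 93+11 = 104
p=5,j=7: s = 104+12 = 116

116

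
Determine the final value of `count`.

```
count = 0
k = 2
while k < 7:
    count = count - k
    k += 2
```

k=2: count = 0-2 = -2
k=4: count = (-2)-4 = -6
k=6: count = (-6)-6 = -12

-12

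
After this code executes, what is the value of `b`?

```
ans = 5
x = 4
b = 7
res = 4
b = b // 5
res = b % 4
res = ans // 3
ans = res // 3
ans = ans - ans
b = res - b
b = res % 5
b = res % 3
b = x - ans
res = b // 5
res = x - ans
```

b = 7//5 = 1
res = 1%4 = 1
res = 5//3 = 1
ans = 1//3 = 0
ans = 0-0 = 0
b = 1-1 = 0
b = 1%5 = 1
b = 1%3 = 1
b = 4-0 = 4
res = 4//5 = 0
res = 4-0 = 4

4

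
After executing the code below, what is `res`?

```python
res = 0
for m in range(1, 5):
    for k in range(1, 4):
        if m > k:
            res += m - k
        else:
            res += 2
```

m=1,k=1: not 1>1, res = 0+2 = 2
m=1,k=2: not 1>2, res = 2+2 = 4
m=1,k=3: not 1>3, res = 4+2 = 6
m=2,k=1: 2>1, res = 6+1 = 7
m=2,k=2: not 2>2, res = 7+2 = 9
m=2,k=3: not 2>3, res = 9+2 = 11
m=3,k=1: 3>1, res = 11+2 = 13
m=3,k=2: 3>2, res = 13+1 = 14
m=3,k=3: not 3>3, res = 14+2 = 16
m=4,k=1: 4>1, res = 16+3 = 19
m=4,k=2: 4>2, res = 19+2 = 21
m=4,k=3: 4>3, res = 21+1 = 22

22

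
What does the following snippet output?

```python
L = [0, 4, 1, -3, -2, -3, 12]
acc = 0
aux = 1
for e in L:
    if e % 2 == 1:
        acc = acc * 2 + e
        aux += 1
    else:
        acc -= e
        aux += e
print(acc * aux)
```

e=0: not odd, acc = 0-0 = 0; aux=1
e=4: not odd, acc = 0-4 = -4; aux=5
e=1: odd, acc = (-4)*2+1 = -7; aux=6
e=-3: odd, acc = (-7)*2+(-3) = -17; aux=7
e=-2: not odd, acc = (-17)-(-2) = -15; aux=5
e=-3: odd, acc = (-15)*2+(-3) = -33; aux=6
e=12: not odd, acc = (-33)-12 = -45; aux=18
acc*aux = (-45)*18 = -810

-810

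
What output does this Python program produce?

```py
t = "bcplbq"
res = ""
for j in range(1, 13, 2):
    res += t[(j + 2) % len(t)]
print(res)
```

j=1: add t[3]='l' → 'l'
j=3: add t[5]='q' → 'lq'
j=5: add t[1]='c' → 'lqc'
j=7: add t[3]='l' → 'lqcl'
j=9: add t[5]='q' → 'lqclq'
j=11: add t[1]='c' → 'lqclqc'

lqclqc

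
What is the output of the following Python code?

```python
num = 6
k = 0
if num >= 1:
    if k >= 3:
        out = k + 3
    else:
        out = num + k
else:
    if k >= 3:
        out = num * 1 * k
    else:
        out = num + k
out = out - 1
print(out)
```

5

num=6, k=0
num >= 1 is True; k >= 3 is False
→ out = num + k = 6
out = 6-1 = 5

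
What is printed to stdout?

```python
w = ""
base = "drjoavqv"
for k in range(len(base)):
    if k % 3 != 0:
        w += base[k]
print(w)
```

k=0: skip
k=1: add 'r' → 'r'
k=2: add 'j' → 'rj'
k=3: skip
k=4: add 'a' → 'rja'
k=5: add 'v' → 'rjav'
k=6: skip
k=7: add 'v' → 'rjavv'

rjavv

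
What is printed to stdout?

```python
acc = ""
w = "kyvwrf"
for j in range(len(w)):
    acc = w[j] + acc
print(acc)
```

j=0: prepend 'k' → 'k'
j=1: prepend 'y' → 'yk'
j=2: prepend 'v' → 'vyk'
j=3: prepend 'w' → 'wvyk'
j=4: prepend 'r' → 'rwvyk'
j=5: prepend 'f' → 'frwvyk'

frwvyk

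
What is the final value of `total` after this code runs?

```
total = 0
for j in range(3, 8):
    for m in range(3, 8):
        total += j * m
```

625

j=3,m=3: total = 0+9 = 9
j=3,m=4: total = 9+12 = 21
j=3,m=5: total = 21+15 = 36
j=3,m=6: total = 36+18 = 54
j=3,m=7: total = 54+21 = 75
j=4,m=3: total = 75+12 = 87
j=4,m=4: total = 87+16 = 103
j=4,m=5: total = 103+20 = 123
j=4,m=6: total = 123+24 = 147
j=4,m=7: total = 147+28 = 175
j=5,m=3: total = 175+15 = 190
j=5,m=4: total = 190+20 = 210
j=5,m=5: total = 210+25 = 235
j=5,m=6: total = 235+30 = 265
j=5,m=7: total = 265+35 = 300
j=6,m=3: total = 300+18 = 318
j=6,m=4: total = 318+24 = 342
j=6,m=5: total = 342+30 = 372
j=6,m=6: total = 372+36 = 408
j=6,m=7: total = 408+42 = 450
j=7,m=3: total = 450+21 = 471
j=7,m=4: total = 471+28 = 499
j=7,m=5: total = 499+35 = 534
j=7,m=6: total = 534+42 = 576
j=7,m=7: total = 576+49 = 625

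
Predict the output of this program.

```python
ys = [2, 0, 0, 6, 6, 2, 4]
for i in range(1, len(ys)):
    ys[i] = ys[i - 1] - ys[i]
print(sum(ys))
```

i=1: ys[1] = 2-0 = 2 → [2, 2, 0, 6, 6, 2, 4]
i=2: ys[2] = 2-0 = 2 → [2, 2, 2, 6, 6, 2, 4]
i=3: ys[3] = 2-6 = -4 → [2, 2, 2, -4, 6, 2, 4]
i=4: ys[4] = (-4)-6 = -10 → [2, 2, 2, -4, -10, 2, 4]
i=5: ys[5] = (-10)-2 = -12 → [2, 2, 2, -4, -10, -12, 4]
i=6: ys[6] = (-12)-4 = -16 → [2, 2, 2, -4, -10, -12, -16]
sum = -36

-36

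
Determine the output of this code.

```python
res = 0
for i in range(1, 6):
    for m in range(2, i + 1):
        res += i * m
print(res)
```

i=2,m=2: res = 0+4 = 4
i=3,m=2: res = 4+6 = 10
i=3,m=3: res = 10+9 = 19
i=4,m=2: res = 19+8 = 27
i=4,m=3: res = 27+12 = 39
i=4,m=4: res = 39+16 = 55
i=5,m=2: res = 55+10 = 65
i=5,m=3: res = 65+15 = 80
i=5,m=4: res = 80+20 = 100
i=5,m=5: res = 100+25 = 125

125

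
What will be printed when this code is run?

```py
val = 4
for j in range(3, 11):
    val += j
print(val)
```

j=3: val = 4+3 = 7
j=4: val = 7+4 = 11
j=5: val = 11+5 = 16
j=6: val = 16+6 = 22
j=7: val = 22+7 = 29
j=8: val = 29+8 = 37
j=9: val = 37+9 = 46
j=10: val = 46+10 = 56

56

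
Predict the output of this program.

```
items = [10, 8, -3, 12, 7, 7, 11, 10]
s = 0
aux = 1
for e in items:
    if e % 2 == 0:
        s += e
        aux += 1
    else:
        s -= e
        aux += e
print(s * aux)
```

e=10: even, s = 0+10 = 10; aux=2
e=8: even, s = 10+8 = 18; aux=3
e=-3: not even, s = 18-(-3) = 21; aux=0
e=12: even, s = 21+12 = 33; aux=1
e=7: not even, s = 33-7 = 26; aux=8
e=7: not even, s = 26-7 = 19; aux=15
e=11: not even, s = 19-11 = 8; aux=26
e=10: even, s = 8+10 = 18; aux=27
s*aux = 18*27 = 486

486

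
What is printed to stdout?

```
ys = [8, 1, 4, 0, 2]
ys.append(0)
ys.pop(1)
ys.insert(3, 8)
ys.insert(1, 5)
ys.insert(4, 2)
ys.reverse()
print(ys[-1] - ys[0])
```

append 0 → [8, 1, 4, 0, 2, 0]
pop(1) removes 1 → [8, 4, 0, 2, 0]
insert 8 at 3 → [8, 4, 0, 8, 2, 0]
insert 5 at 1 → [8, 5, 4, 0, 8, 2, 0]
insert 2 at 4 → [8, 5, 4, 0, 2, 8, 2, 0]
reverse → [0, 2, 8, 2, 0, 4, 5, 8]
ys[-1]-ys[0] = 8-0 = 8

8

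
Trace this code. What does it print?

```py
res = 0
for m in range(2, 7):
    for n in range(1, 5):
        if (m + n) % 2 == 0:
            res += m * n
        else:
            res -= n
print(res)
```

m=2,n=1: odd sum, res = 0-1 = -1
m=2,n=2: even sum, res = (-1)+4 = 3
m=2,n=3: odd sum, res = 3-3 = 0
m=2,n=4: even sum, res = 0+8 = 8
m=3,n=1: even sum, res = 8+3 = 11
m=3,n=2: odd sum, res = 11-2 = 9
m=3,n=3: even sum, res = 9+9 = 18
m=3,n=4: odd sum, res = 18-4 = 14
m=4,n=1: odd sum, res = 14-1 = 13
m=4,n=2: even sum, res = 13+8 = 21
m=4,n=3: odd sum, res = 21-3 = 18
m=4,n=4: even sum, res = 18+16 = 34
m=5,n=1: even sum, res = 34+5 = 39
m=5,n=2: odd sum, res = 39-2 = 37
m=5,n=3: even sum, res = 37+15 = 52
m=5,n=4: odd sum, res = 52-4 = 48
m=6,n=1: odd sum, res = 48-1 = 47
m=6,n=2: even sum, res = 47+12 = 59
m=6,n=3: odd sum, res = 59-3 = 56
m=6,n=4: even sum, res = 56+24 = 80

80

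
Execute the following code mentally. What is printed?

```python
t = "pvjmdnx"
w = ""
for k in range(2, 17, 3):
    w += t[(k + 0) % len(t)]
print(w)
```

k=2: add t[2]='j' → 'j'
k=5: add t[5]='n' → 'jn'
k=8: add t[1]='v' → 'jnv'
k=11: add t[4]='d' → 'jnvd'
k=14: add t[0]='p' → 'jnvdp'

jnvdp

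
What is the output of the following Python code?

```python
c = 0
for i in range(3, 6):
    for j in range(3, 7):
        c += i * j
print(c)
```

i=3,j=3: c = 0+9 = 9
i=3,j=4: c = 9+12 = 21
i=3,j=5: c = 21+15 = 36
i=3,j=6: c = 36+18 = 54
i=4,j=3: c = 54+12 = 66
i=4,j=4: c = 66+16 = 82
i=4,j=5: c = 82+20 = 102
i=4,j=6: c = 102+24 = 126
i=5,j=3: c = 126+15 = 141
i=5,j=4: c = 141+20 = 161
i=5,j=5: c = 161+25 = 186
i=5,j=6: c = 186+30 = 216

216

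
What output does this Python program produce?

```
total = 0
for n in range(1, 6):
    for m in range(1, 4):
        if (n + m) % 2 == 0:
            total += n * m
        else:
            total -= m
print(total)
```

34

n=1,m=1: even sum, total = 0+1 = 1
n=1,m=2: odd sum, total = 1-2 = -1
n=1,m=3: even sum, total = (-1)+3 = 2
n=2,m=1: odd sum, total = 2-1 = 1
n=2,m=2: even sum, total = 1+4 = 5
n=2,m=3: odd sum, total = 5-3 = 2
n=3,m=1: even sum, total = 2+3 = 5
n=3,m=2: odd sum, total = 5-2 = 3
n=3,m=3: even sum, total = 3+9 = 12
n=4,m=1: odd sum, total = 12-1 = 11
n=4,m=2: even sum, total = 11+8 = 19
n=4,m=3: odd sum, total = 19-3 = 16
n=5,m=1: even sum, total = 16+5 = 21
n=5,m=2: odd sum, total = 21-2 = 19
n=5,m=3: even sum, total = 19+15 = 34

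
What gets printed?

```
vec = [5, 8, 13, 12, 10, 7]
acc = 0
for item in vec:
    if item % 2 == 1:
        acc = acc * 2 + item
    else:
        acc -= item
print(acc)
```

item=5: odd, acc = 0*2+5 = 5
item=8: not odd, acc = 5-8 = -3
item=13: odd, acc = (-3)*2+13 = 7
item=12: not odd, acc = 7-12 = -5
item=10: not odd, acc = (-5)-10 = -15
item=7: odd, acc = (-15)*2+7 = -23

-23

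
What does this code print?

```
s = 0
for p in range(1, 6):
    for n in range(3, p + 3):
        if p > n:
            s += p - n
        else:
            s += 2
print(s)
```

28

p=1,n=3: not 1>3, s = 0+2 = 2
p=2,n=3: not 2>3, s = 2+2 = 4
p=2,n=4: not 2>4, s = 4+2 = 6
p=3,n=3: not 3>3, s = 6+2 = 8
p=3,n=4: not 3>4, s = 8+2 = 10
p=3,n=5: not 3>5, s = 10+2 = 12
p=4,n=3: 4>3, s = 12+1 = 13
p=4,n=4: not 4>4, s = 13+2 = 15
p=4,n=5: not 4>5, s = 15+2 = 17
p=4,n=6: not 4>6, s = 17+2 = 19
p=5,n=3: 5>3, s = 19+2 = 21
p=5,n=4: 5>4, s = 21+1 = 22
p=5,n=5: not 5>5, s = 22+2 = 24
p=5,n=6: not 5>6, s = 24+2 = 26
p=5,n=7: not 5>7, s = 26+2 = 28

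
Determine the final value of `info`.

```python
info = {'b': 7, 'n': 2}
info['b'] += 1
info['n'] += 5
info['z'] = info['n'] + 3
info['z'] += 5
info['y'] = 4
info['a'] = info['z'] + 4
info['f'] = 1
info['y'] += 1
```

info['b'] = 7+1 = 8 → {'b': 8, 'n': 2}
info['n'] = 2+5 = 7 → {'b': 8, 'n': 7}
info['z'] = info['n']+3 = 10 → {'b': 8, 'n': 7, 'z': 10}
info['z'] = 10+5 = 15 → {'b': 8, 'n': 7, 'z': 15}
info['y'] = 4 → {'b': 8, 'n': 7, 'z': 15, 'y': 4}
info['a'] = info['z']+4 = 19 → {'b': 8, 'n': 7, 'z': 15, 'y': 4, 'a': 19}
info['f'] = 1 → {'b': 8, 'n': 7, 'z': 15, 'y': 4, 'a': 19, 'f': 1}
info['y'] = 4+1 = 5 → {'b': 8, 'n': 7, 'z': 15, 'y': 5, 'a': 19, 'f': 1}

{'b': 8, 'n': 7, 'z': 15, 'y': 5, 'a': 19, 'f': 1}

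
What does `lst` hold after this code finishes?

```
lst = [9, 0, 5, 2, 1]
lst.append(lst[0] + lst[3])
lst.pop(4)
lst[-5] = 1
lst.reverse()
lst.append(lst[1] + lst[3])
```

append lst[0]+lst[3] = 9+2 = 11 → [9, 0, 5, 2, 1, 11]
pop(4) removes 1 → [9, 0, 5, 2, 11]
lst[-5] = 1 → [1, 0, 5, 2, 11]
reverse → [11, 2, 5, 0, 1]
append lst[1]+lst[3] = 2+0 = 2 → [11, 2, 5, 0, 1, 2]

[11, 2, 5, 0, 1, 2]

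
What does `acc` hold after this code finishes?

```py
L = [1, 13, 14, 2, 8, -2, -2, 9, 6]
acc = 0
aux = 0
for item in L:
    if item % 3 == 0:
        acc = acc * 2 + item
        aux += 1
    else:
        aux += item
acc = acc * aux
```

item=1: not %3==0; aux=1
item=13: not %3==0; aux=14
item=14: not %3==0; aux=28
item=2: not %3==0; aux=30
item=8: not %3==0; aux=38
item=-2: not %3==0; aux=36
item=-2: not %3==0; aux=34
item=9: %3==0, acc = 0*2+9 = 9; aux=35
item=6: %3==0, acc = 9*2+6 = 24; aux=36
acc*aux = 24*36 = 864

864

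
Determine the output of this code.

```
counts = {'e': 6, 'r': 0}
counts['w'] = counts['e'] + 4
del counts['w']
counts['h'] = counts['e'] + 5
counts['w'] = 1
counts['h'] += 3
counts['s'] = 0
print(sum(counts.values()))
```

21

counts['w'] = counts['e']+4 = 10 → {'e': 6, 'r': 0, 'w': 10}
del 'w' → {'e': 6, 'r': 0}
counts['h'] = counts['e']+5 = 11 → {'e': 6, 'r': 0, 'h': 11}
counts['w'] = 1 → {'e': 6, 'r': 0, 'h': 11, 'w': 1}
counts['h'] = 11+3 = 14 → {'e': 6, 'r': 0, 'h': 14, 'w': 1}
counts['s'] = 0 → {'e': 6, 'r': 0, 'h': 14, 'w': 1, 's': 0}
sum of values = 21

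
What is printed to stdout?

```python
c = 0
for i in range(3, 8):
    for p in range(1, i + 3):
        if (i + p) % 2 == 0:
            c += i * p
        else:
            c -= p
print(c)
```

i=3,p=1: even sum, c = 0+3 = 3
i=3,p=2: odd sum, c = 3-2 = 1
i=3,p=3: even sum, c = 1+9 = 10
i=3,p=4: odd sum, c = 10-4 = 6
i=3,p=5: even sum, c = 6+15 = 21
i=4,p=1: odd sum, c = 21-1 = 20
i=4,p=2: even sum, c = 20+8 = 28
i=4,p=3: odd sum, c = 28-3 = 25
i=4,p=4: even sum, c = 25+16 = 41
i=4,p=5: odd sum, c = 41-5 = 36
i=4,p=6: even sum, c = 36+24 = 60
i=5,p=1: even sum, c = 60+5 = 65
i=5,p=2: odd sum, c = 65-2 = 63
i=5,p=3: even sum, c = 63+15 = 78
i=5,p=4: odd sum, c = 78-4 = 74
i=5,p=5: even sum, c = 74+25 = 99
i=5,p=6: odd sum, c = 99-6 = 93
i=5,p=7: even sum, c = 93+35 = 128
i=6,p=1: odd sum, c = 128-1 = 127
i=6,p=2: even sum, c = 127+12 = 139
i=6,p=3: odd sum, c = 139-3 = 136
i=6,p=4: even sum, c = 136+24 = 160
i=6,p=5: odd sum, c = 160-5 = 155
i=6,p=6: even sum, c = 155+36 = 191
i=6,p=7: odd sum, c = 191-7 = 184
i=6,p=8: even sum, c = 184+48 = 232
i=7,p=1: even sum, c = 232+7 = 239
i=7,p=2: odd sum, c = 239-2 = 237
i=7,p=3: even sum, c = 237+21 = 258
i=7,p=4: odd sum, c = 258-4 = 254
i=7,p=5: even sum, c = 254+35 = 289
i=7,p=6: odd sum, c = 289-6 = 283
i=7,p=7: even sum, c = 283+49 = 332
i=7,p=8: odd sum, c = 332-8 = 324
i=7,p=9: even sum, c = 324+63 = 387

387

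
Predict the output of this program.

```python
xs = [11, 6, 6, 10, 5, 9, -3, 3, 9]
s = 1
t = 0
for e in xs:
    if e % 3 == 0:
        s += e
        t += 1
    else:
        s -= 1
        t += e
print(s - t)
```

-4

e=11: not %3==0, s = 1-1 = 0; t=11
e=6: %3==0, s = 0+6 = 6; t=12
e=6: %3==0, s = 6+6 = 12; t=13
e=10: not %3==0, s = 12-1 = 11; t=23
e=5: not %3==0, s = 11-1 = 10; t=28
e=9: %3==0, s = 10+9 = 19; t=29
e=-3: %3==0, s = 19+(-3) = 16; t=30
e=3: %3==0, s = 16+3 = 19; t=31
e=9: %3==0, s = 19+9 = 28; t=32
s-t = 28-32 = -4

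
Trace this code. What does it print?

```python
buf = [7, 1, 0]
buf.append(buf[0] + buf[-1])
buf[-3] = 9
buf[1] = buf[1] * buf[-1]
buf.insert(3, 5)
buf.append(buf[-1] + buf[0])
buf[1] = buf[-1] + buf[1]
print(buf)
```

append buf[0]+buf[-1] = 7+0 = 7 → [7, 1, 0, 7]
buf[-3] = 9 → [7, 9, 0, 7]
buf[1] = buf[1]*buf[-1] = 9*7 = 63 → [7, 63, 0, 7]
insert 5 at 3 → [7, 63, 0, 5, 7]
append buf[-1]+buf[0] = 7+7 = 14 → [7, 63, 0, 5, 7, 14]
buf[1] = buf[-1]+buf[1] = 14+63 = 77 → [7, 77, 0, 5, 7, 14]

[7, 77, 0, 5, 7, 14]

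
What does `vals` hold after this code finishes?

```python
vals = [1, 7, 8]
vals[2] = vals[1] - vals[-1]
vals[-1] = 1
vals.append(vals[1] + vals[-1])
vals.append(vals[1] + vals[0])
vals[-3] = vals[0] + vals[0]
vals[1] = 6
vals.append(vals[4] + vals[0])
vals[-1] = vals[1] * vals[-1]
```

[1, 6, 2, 8, 8, 54]

vals[2] = vals[1]-vals[-1] = 7-8 = -1 → [1, 7, -1]
vals[-1] = 1 → [1, 7, 1]
append vals[1]+vals[-1] = 7+1 = 8 → [1, 7, 1, 8]
append vals[1]+vals[0] = 7+1 = 8 → [1, 7, 1, 8, 8]
vals[-3] = vals[0]+vals[0] = 1+1 = 2 → [1, 7, 2, 8, 8]
vals[1] = 6 → [1, 6, 2, 8, 8]
append vals[4]+vals[0] = 8+1 = 9 → [1, 6, 2, 8, 8, 9]
vals[-1] = vals[1]*vals[-1] = 6*9 = 54 → [1, 6, 2, 8, 8, 54]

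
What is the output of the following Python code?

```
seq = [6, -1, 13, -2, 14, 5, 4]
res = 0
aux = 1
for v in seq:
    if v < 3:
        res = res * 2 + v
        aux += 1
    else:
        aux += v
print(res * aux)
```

-180

v=6: not <3; aux=7
v=-1: <3, res = 0*2+(-1) = -1; aux=8
v=13: not <3; aux=21
v=-2: <3, res = (-1)*2+(-2) = -4; aux=22
v=14: not <3; aux=36
v=5: not <3; aux=41
v=4: not <3; aux=45
res*aux = (-4)*45 = -180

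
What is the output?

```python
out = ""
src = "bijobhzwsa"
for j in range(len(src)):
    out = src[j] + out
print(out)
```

j=0: prepend 'b' → 'b'
j=1: prepend 'i' → 'ib'
j=2: prepend 'j' → 'jib'
j=3: prepend 'o' → 'ojib'
j=4: prepend 'b' → 'bojib'
j=5: prepend 'h' → 'hbojib'
j=6: prepend 'z' → 'zhbojib'
j=7: prepend 'w' → 'wzhbojib'
j=8: prepend 's' → 'swzhbojib'
j=9: prepend 'a' → 'aswzhbojib'

aswzhbojib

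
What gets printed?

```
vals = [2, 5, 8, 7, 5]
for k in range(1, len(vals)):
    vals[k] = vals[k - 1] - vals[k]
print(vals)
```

[2, -3, -11, -18, -23]

k=1: vals[1] = 2-5 = -3 → [2, -3, 8, 7, 5]
k=2: vals[2] = (-3)-8 = -11 → [2, -3, -11, 7, 5]
k=3: vals[3] = (-11)-7 = -18 → [2, -3, -11, -18, 5]
k=4: vals[4] = (-18)-5 = -23 → [2, -3, -11, -18, -23]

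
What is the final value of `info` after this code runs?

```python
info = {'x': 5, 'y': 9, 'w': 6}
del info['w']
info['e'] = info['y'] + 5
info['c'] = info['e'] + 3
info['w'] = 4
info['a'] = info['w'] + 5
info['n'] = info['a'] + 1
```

del 'w' → {'x': 5, 'y': 9}
info['e'] = info['y']+5 = 14 → {'x': 5, 'y': 9, 'e': 14}
info['c'] = info['e']+3 = 17 → {'x': 5, 'y': 9, 'e': 14, 'c': 17}
info['w'] = 4 → {'x': 5, 'y': 9, 'e': 14, 'c': 17, 'w': 4}
info['a'] = info['w']+5 = 9 → {'x': 5, 'y': 9, 'e': 14, 'c': 17, 'w': 4, 'a': 9}
info['n'] = info['a']+1 = 10 → {'x': 5, 'y': 9, 'e': 14, 'c': 17, 'w': 4, 'a': 9, 'n': 10}

{'x': 5, 'y': 9, 'e': 14, 'c': 17, 'w': 4, 'a': 9, 'n': 10}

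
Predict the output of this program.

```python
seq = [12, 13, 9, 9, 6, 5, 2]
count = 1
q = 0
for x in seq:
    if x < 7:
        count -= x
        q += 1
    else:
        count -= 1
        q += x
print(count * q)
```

x=12: not <7, count = 1-1 = 0; q=12
x=13: not <7, count = 0-1 = -1; q=25
x=9: not <7, count = (-1)-1 = -2; q=34
x=9: not <7, count = (-2)-1 = -3; q=43
x=6: <7, count = (-3)-6 = -9; q=44
x=5: <7, count = (-9)-5 = -14; q=45
x=2: <7, count = (-14)-2 = -16; q=46
count*q = (-16)*46 = -736

-736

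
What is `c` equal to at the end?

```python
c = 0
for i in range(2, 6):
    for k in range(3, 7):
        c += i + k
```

128

i=2,k=3: c = 0+5 = 5
i=2,k=4: c = 5+6 = 11
i=2,k=5: c = 11+7 = 18
i=2,k=6: c = 18+8 = 26
i=3,k=3: c = 26+6 = 32
i=3,k=4: c = 32+7 = 39
i=3,k=5: c = 39+8 = 47
i=3,k=6: c = 47+9 = 56
i=4,k=3: c = 56+7 = 63
i=4,k=4: c = 63+8 = 71
i=4,k=5: c = 71+9 = 80
i=4,k=6: c = 80+10 = 90
i=5,k=3: c = 90+8 = 98
i=5,k=4: c = 98+9 = 107
i=5,k=5: c = 107+10 = 117
i=5,k=6: c = 117+11 = 128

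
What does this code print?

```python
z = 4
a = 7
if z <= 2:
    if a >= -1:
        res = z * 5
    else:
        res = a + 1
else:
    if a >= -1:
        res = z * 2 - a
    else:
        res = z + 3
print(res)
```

1

z=4, a=7
z <= 2 is False; a >= -1 is True
→ res = z * 2 - a = 1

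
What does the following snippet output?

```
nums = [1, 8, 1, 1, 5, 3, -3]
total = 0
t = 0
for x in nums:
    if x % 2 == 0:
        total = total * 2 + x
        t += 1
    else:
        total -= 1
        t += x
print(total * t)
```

x=1: not even, total = 0-1 = -1; t=1
x=8: even, total = (-1)*2+8 = 6; t=2
x=1: not even, total = 6-1 = 5; t=3
x=1: not even, total = 5-1 = 4; t=4
x=5: not even, total = 4-1 = 3; t=9
x=3: not even, total = 3-1 = 2; t=12
x=-3: not even, total = 2-1 = 1; t=9
total*t = 1*9 = 9

9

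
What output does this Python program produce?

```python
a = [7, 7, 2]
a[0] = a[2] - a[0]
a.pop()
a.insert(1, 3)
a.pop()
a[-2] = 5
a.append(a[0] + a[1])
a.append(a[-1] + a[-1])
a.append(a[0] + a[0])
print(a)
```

a[0] = a[2]-a[0] = 2-7 = -5 → [-5, 7, 2]
pop() removes 2 → [-5, 7]
insert 3 at 1 → [-5, 3, 7]
pop() removes 7 → [-5, 3]
a[-2] = 5 → [5, 3]
append a[0]+a[1] = 5+3 = 8 → [5, 3, 8]
append a[-1]+a[-1] = 8+8 = 16 → [5, 3, 8, 16]
append a[0]+a[0] = 5+5 = 10 → [5, 3, 8, 16, 10]

[5, 3, 8, 16, 10]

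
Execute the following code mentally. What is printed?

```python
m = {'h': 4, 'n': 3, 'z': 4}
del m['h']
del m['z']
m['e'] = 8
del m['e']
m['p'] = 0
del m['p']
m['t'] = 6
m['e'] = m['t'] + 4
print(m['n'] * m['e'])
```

30

del 'h' → {'n': 3, 'z': 4}
del 'z' → {'n': 3}
m['e'] = 8 → {'n': 3, 'e': 8}
del 'e' → {'n': 3}
m['p'] = 0 → {'n': 3, 'p': 0}
del 'p' → {'n': 3}
m['t'] = 6 → {'n': 3, 't': 6}
m['e'] = m['t']+4 = 10 → {'n': 3, 't': 6, 'e': 10}
m['n']*m['e'] = 3*10 = 30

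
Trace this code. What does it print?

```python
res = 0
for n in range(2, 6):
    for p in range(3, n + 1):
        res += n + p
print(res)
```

48

n=3,p=3: res = 0+6 = 6
n=4,p=3: res = 6+7 = 13
n=4,p=4: res = 13+8 = 21
n=5,p=3: res = 21+8 = 29
n=5,p=4: res = 29+9 = 38
n=5,p=5: res = 38+10 = 48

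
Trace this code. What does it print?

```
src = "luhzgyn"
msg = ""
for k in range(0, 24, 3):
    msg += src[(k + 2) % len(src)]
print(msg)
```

k=0: add src[2]='h' → 'h'
k=3: add src[5]='y' → 'hy'
k=6: add src[1]='u' → 'hyu'
k=9: add src[4]='g' → 'hyug'
k=12: add src[0]='l' → 'hyugl'
k=15: add src[3]='z' → 'hyuglz'
k=18: add src[6]='n' → 'hyuglzn'
k=21: add src[2]='h' → 'hyuglznh'

hyuglznh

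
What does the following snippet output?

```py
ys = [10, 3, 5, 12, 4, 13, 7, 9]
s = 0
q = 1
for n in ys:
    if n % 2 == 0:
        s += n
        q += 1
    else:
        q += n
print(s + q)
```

67

n=10: even, s = 0+10 = 10; q=2
n=3: not even; q=5
n=5: not even; q=10
n=12: even, s = 10+12 = 22; q=11
n=4: even, s = 22+4 = 26; q=12
n=13: not even; q=25
n=7: not even; q=32
n=9: not even; q=41
s+q = 26+41 = 67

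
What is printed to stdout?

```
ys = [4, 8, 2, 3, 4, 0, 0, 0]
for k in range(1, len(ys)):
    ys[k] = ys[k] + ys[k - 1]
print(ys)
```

k=1: ys[1] = 8+4 = 12 → [4, 12, 2, 3, 4, 0, 0, 0]
k=2: ys[2] = 2+12 = 14 → [4, 12, 14, 3, 4, 0, 0, 0]
k=3: ys[3] = 3+14 = 17 → [4, 12, 14, 17, 4, 0, 0, 0]
k=4: ys[4] = 4+17 = 21 → [4, 12, 14, 17, 21, 0, 0, 0]
k=5: ys[5] = 0+21 = 21 → [4, 12, 14, 17, 21, 21, 0, 0]
k=6: ys[6] = 0+21 = 21 → [4, 12, 14, 17, 21, 21, 21, 0]
k=7: ys[7] = 0+21 = 21 → [4, 12, 14, 17, 21, 21, 21, 21]

[4, 12, 14, 17, 21, 21, 21, 21]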